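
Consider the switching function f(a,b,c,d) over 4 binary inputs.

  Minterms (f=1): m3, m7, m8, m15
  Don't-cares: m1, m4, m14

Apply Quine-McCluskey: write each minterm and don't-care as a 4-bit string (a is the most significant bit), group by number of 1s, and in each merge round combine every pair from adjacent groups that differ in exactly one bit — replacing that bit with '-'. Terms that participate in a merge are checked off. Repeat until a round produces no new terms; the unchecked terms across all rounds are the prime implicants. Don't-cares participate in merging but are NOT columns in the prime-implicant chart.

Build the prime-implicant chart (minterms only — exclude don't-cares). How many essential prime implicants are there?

1

Round 0: 0001✓ 0011✓ 0100 0111✓ 1000 1110✓ 1111✓
Round 1: -111 0-11 00-1 111-
PIs = {-111, 0-11, 00-1, 0100, 1000, 111-}
Coverage chart:
  m3: 0-11,00-1
  m7: -111,0-11
  m8: 1000 ←essential
  m15: -111,111-
Essential: 1000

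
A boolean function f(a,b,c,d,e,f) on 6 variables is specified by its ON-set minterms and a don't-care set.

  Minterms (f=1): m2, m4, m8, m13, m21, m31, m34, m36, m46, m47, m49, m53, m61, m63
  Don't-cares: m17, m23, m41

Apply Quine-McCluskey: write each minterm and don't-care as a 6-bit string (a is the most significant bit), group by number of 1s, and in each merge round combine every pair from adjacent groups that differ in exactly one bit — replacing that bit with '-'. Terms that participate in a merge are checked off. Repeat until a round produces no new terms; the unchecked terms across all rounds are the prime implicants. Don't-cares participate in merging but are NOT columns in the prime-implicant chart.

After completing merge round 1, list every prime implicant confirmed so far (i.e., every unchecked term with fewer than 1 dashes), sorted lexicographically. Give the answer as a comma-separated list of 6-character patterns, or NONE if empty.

001000, 001101, 101001

[col 0] 000010*, 000100*, 001000, 001101, 010001*, 010101*, 010111*, 011111*, 100010*, 100100*, 101001, 101110*, 101111*, 110001*, 110101*, 111101*, 111111*
[col 1] -00010, -00100, -10001*, -10101*, -11111, 01-111, 010-01*, 0101-1, 1-1111, 10111-, 11-101, 110-01*, 1111-1
[col 2] -10-01
Prime implicants: -00010, -00100, -10-01, -11111, 001000, 001101, 01-111, 0101-1, 1-1111, 101001, 10111-, 11-101, 1111-1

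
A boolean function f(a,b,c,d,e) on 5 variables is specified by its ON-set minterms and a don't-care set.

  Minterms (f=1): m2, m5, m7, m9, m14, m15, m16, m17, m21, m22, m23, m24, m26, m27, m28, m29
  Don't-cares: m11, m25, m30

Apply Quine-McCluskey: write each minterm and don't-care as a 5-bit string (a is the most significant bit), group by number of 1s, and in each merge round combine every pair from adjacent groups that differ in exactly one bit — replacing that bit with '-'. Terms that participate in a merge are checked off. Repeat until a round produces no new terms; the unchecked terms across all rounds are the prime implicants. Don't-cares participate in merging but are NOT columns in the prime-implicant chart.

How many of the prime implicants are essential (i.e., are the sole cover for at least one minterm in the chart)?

Round 0: 00010 00101✓ 00111✓ 01001✓ 01011✓ 01110✓ 01111✓ 10000✓ 10001✓ 10101✓ 10110✓ 10111✓ 11000✓ 11001✓ 11010✓ 11011✓ 11100✓ 11101✓ 11110✓
Round 1: -0101✓ -0111✓ -1001✓ -1011✓ -1110 0-111 001-1✓ 01-11 010-1✓ 0111- 1-000✓ 1-001✓ 1-101✓ 1-110 10-01✓ 1000-✓ 101-1✓ 1011- 11-00✓ 11-01✓ 11-10✓ 110-0✓ 110-1✓ 1100-✓ 1101-✓ 111-0✓ 1110-✓
Round 2: -01-1 -10-1 1--01 1-00- 11--0 11-0- 110--
PIs = {-01-1, -10-1, -1110, 0-111, 00010, 01-11, 0111-, 1--01, 1-00-, 1-110, 1011-, 11--0, 11-0-, 110--}
Coverage chart:
  m2: 00010 ←essential
  m5: -01-1 ←essential
  m7: -01-1,0-111
  m9: -10-1 ←essential
  m14: -1110,0111-
  m15: 0-111,01-11,0111-
  m16: 1-00- ←essential
  m17: 1--01,1-00-
  m21: -01-1,1--01
  m22: 1-110,1011-
  m23: -01-1,1011-
  m24: 1-00-,11--0,11-0-,110--
  m26: 11--0,110--
  m27: -10-1,110--
  m28: 11--0,11-0-
  m29: 1--01,11-0-
Essential: -01-1, -10-1, 00010, 1-00-

4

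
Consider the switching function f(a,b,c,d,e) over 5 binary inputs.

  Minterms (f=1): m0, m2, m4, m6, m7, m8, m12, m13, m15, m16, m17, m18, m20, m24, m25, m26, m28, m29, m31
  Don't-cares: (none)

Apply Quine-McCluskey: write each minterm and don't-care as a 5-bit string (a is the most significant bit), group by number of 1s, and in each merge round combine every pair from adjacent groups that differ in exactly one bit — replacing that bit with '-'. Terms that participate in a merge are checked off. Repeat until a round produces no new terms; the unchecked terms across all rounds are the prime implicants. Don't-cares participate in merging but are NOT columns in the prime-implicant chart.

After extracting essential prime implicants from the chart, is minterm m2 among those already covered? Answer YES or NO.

size-2^0 implicants → 00000(✓)  00010(✓)  00100(✓)  00110(✓)  00111(✓)  01000(✓)  01100(✓)  01101(✓)  01111(✓)  10000(✓)  10001(✓)  10010(✓)  10100(✓)  11000(✓)  11001(✓)  11010(✓)  11100(✓)  11101(✓)  11111(✓)
size-2^1 implicants → -0000(✓)  -0010(✓)  -0100(✓)  -1000(✓)  -1100(✓)  -1101(✓)  -1111(✓)  0-000(✓)  0-100(✓)  0-111  00-00(✓)  00-10(✓)  000-0(✓)  001-0(✓)  0011-  01-00(✓)  011-1(✓)  0110-(✓)  1-000(✓)  1-001(✓)  1-010(✓)  1-100(✓)  10-00(✓)  100-0(✓)  1000-(✓)  11-00(✓)  11-01(✓)  110-0(✓)  1100-(✓)  111-1(✓)  1110-(✓)
size-2^2 implicants → --000(✓)  --100(✓)  -0-00(✓)  -00-0  -1-00(✓)  -11-1  -110-  0--00(✓)  00--0  1--00(✓)  1-0-0  1-00-  11-0-
size-2^3 implicants → ---00
Unchecked terms (primes): ---00, -00-0, -11-1, -110-, 0-111, 00--0, 0011-, 1-0-0, 1-00-, 11-0-
Minterm coverage:
  m0 ⊆ ---00,-00-0,00--0
  m2 ⊆ -00-0,00--0
  m4 ⊆ ---00,00--0
  m6 ⊆ 00--0,0011-
  m7 ⊆ 0-111,0011-
  m8 ⊆ ---00 [E]
  m12 ⊆ ---00,-110-
  m13 ⊆ -11-1,-110-
  m15 ⊆ -11-1,0-111
  m16 ⊆ ---00,-00-0,1-0-0,1-00-
  m17 ⊆ 1-00- [E]
  m18 ⊆ -00-0,1-0-0
  m20 ⊆ ---00 [E]
  m24 ⊆ ---00,1-0-0,1-00-,11-0-
  m25 ⊆ 1-00-,11-0-
  m26 ⊆ 1-0-0 [E]
  m28 ⊆ ---00,-110-,11-0-
  m29 ⊆ -11-1,-110-,11-0-
  m31 ⊆ -11-1 [E]
E = {---00, -11-1, 1-0-0, 1-00-}

NO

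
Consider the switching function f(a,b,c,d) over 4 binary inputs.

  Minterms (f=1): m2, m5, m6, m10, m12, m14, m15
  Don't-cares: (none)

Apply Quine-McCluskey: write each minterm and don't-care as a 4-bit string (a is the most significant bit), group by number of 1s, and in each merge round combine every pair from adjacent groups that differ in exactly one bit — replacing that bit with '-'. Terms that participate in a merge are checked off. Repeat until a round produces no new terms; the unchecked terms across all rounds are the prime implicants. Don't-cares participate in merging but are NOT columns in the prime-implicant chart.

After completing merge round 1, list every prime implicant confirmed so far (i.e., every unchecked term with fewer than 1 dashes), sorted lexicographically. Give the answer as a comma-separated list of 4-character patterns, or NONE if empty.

0101

size-2^0 implicants → 0010(✓)  0101  0110(✓)  1010(✓)  1100(✓)  1110(✓)  1111(✓)
size-2^1 implicants → -010(✓)  -110(✓)  0-10(✓)  1-10(✓)  11-0  111-
size-2^2 implicants → --10
Unchecked terms (primes): --10, 0101, 11-0, 111-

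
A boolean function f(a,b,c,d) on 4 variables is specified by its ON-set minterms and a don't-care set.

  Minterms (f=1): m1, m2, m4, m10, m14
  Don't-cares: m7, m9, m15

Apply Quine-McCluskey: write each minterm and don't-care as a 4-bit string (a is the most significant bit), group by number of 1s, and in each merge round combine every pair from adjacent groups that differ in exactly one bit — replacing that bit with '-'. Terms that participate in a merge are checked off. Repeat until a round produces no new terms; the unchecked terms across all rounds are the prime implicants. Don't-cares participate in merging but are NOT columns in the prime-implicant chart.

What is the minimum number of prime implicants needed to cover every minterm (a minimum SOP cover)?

4

size-2^0 implicants → 0001(✓)  0010(✓)  0100  0111(✓)  1001(✓)  1010(✓)  1110(✓)  1111(✓)
size-2^1 implicants → -001  -010  -111  1-10  111-
Unchecked terms (primes): -001, -010, -111, 0100, 1-10, 111-
Minterm coverage:
  m1 ⊆ -001 [E]
  m2 ⊆ -010 [E]
  m4 ⊆ 0100 [E]
  m10 ⊆ -010,1-10
  m14 ⊆ 1-10,111-
E = {-001, -010, 0100}
Petrick residual → 1-10
Cover = b'c'd + b'cd' + a'bc'd' + acd'  |cover|=4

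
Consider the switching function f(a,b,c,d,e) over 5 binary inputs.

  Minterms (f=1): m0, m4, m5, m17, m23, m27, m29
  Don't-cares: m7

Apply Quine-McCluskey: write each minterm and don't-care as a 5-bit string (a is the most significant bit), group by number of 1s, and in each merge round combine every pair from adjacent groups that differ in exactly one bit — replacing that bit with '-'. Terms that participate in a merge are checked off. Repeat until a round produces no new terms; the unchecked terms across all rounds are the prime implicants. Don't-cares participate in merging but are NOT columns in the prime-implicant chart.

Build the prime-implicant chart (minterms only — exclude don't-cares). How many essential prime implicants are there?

5

Round 0: 00000✓ 00100✓ 00101✓ 00111✓ 10001 10111✓ 11011 11101
Round 1: -0111 00-00 001-1 0010-
PIs = {-0111, 00-00, 001-1, 0010-, 10001, 11011, 11101}
Coverage chart:
  m0: 00-00 ←essential
  m4: 00-00,0010-
  m5: 001-1,0010-
  m17: 10001 ←essential
  m23: -0111 ←essential
  m27: 11011 ←essential
  m29: 11101 ←essential
Essential: -0111, 00-00, 10001, 11011, 11101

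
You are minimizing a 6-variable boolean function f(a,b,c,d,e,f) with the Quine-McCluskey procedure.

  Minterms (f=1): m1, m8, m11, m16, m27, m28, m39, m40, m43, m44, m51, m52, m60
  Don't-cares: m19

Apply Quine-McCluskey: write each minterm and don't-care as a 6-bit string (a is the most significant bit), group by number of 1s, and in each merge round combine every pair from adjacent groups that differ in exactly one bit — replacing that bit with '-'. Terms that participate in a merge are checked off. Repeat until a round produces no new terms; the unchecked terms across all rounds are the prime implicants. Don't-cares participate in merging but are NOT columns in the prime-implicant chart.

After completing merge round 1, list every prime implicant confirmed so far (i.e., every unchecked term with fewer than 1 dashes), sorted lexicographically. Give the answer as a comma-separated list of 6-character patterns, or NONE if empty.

[col 0] 000001, 001000*, 001011*, 010000, 010011*, 011011*, 011100*, 100111, 101000*, 101011*, 101100*, 110011*, 110100*, 111100*
[col 1] -01000, -01011, -10011, -11100, 0-1011, 01-011, 1-1100, 101-00, 11-100
Prime implicants: -01000, -01011, -10011, -11100, 0-1011, 000001, 01-011, 010000, 1-1100, 100111, 101-00, 11-100

000001, 010000, 100111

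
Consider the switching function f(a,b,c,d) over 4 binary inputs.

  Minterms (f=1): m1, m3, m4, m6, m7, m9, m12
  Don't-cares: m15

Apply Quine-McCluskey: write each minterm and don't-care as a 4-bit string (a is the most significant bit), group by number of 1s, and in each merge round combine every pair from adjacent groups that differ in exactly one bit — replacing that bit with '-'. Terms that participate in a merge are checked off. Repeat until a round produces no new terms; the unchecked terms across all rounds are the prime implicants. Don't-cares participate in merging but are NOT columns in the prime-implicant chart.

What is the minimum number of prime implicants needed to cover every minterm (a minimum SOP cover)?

Round 0: 0001✓ 0011✓ 0100✓ 0110✓ 0111✓ 1001✓ 1100✓ 1111✓
Round 1: -001 -100 -111 0-11 00-1 01-0 011-
PIs = {-001, -100, -111, 0-11, 00-1, 01-0, 011-}
Coverage chart:
  m1: -001,00-1
  m3: 0-11,00-1
  m4: -100,01-0
  m6: 01-0,011-
  m7: -111,0-11,011-
  m9: -001 ←essential
  m12: -100 ←essential
Essential: -001, -100
Petrick residual → 0-11, 01-0
Min cover (4 terms): b'c'd + bc'd' + a'cd + a'bd'

4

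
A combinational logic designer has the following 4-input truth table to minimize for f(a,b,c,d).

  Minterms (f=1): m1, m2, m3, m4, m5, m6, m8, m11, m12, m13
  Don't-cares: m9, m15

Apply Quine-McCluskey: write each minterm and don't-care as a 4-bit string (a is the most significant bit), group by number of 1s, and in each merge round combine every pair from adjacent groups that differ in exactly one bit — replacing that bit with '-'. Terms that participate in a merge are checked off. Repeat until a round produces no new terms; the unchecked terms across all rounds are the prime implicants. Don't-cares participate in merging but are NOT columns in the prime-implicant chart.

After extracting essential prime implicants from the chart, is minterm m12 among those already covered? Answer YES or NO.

YES

size-2^0 implicants → 0001(✓)  0010(✓)  0011(✓)  0100(✓)  0101(✓)  0110(✓)  1000(✓)  1001(✓)  1011(✓)  1100(✓)  1101(✓)  1111(✓)
size-2^1 implicants → -001(✓)  -011(✓)  -100(✓)  -101(✓)  0-01(✓)  0-10  00-1(✓)  001-  01-0  010-(✓)  1-00(✓)  1-01(✓)  1-11(✓)  10-1(✓)  100-(✓)  11-1(✓)  110-(✓)
size-2^2 implicants → --01  -0-1  -10-  1--1  1-0-
Unchecked terms (primes): --01, -0-1, -10-, 0-10, 001-, 01-0, 1--1, 1-0-
Minterm coverage:
  m1 ⊆ --01,-0-1
  m2 ⊆ 0-10,001-
  m3 ⊆ -0-1,001-
  m4 ⊆ -10-,01-0
  m5 ⊆ --01,-10-
  m6 ⊆ 0-10,01-0
  m8 ⊆ 1-0- [E]
  m11 ⊆ -0-1,1--1
  m12 ⊆ -10-,1-0-
  m13 ⊆ --01,-10-,1--1,1-0-
E = {1-0-}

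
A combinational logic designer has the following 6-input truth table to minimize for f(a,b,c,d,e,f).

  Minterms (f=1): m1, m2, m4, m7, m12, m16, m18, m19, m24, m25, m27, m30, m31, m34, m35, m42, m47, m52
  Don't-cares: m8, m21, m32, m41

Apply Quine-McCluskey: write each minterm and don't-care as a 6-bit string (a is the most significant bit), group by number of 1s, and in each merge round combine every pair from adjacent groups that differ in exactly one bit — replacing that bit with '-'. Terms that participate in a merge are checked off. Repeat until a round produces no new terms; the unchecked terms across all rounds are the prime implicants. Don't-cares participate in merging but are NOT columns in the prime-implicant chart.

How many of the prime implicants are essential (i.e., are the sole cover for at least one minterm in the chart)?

8

size-2^0 implicants → 000001  000010(✓)  000100(✓)  000111  001000(✓)  001100(✓)  010000(✓)  010010(✓)  010011(✓)  010101  011000(✓)  011001(✓)  011011(✓)  011110(✓)  011111(✓)  100000(✓)  100010(✓)  100011(✓)  101001  101010(✓)  101111  110100
size-2^1 implicants → -00010  0-0010  0-1000  00-100  001-00  01-000  01-011  0100-0  01001-  011-11  0110-1  01100-  01111-  10-010  1000-0  10001-
Unchecked terms (primes): -00010, 0-0010, 0-1000, 00-100, 000001, 000111, 001-00, 01-000, 01-011, 0100-0, 01001-, 010101, 011-11, 0110-1, 01100-, 01111-, 10-010, 1000-0, 10001-, 101001, 101111, 110100
Minterm coverage:
  m1 ⊆ 000001 [E]
  m2 ⊆ -00010,0-0010
  m4 ⊆ 00-100 [E]
  m7 ⊆ 000111 [E]
  m12 ⊆ 00-100,001-00
  m16 ⊆ 01-000,0100-0
  m18 ⊆ 0-0010,0100-0,01001-
  m19 ⊆ 01-011,01001-
  m24 ⊆ 0-1000,01-000,01100-
  m25 ⊆ 0110-1,01100-
  m27 ⊆ 01-011,011-11,0110-1
  m30 ⊆ 01111- [E]
  m31 ⊆ 011-11,01111-
  m34 ⊆ -00010,10-010,1000-0,10001-
  m35 ⊆ 10001- [E]
  m42 ⊆ 10-010 [E]
  m47 ⊆ 101111 [E]
  m52 ⊆ 110100 [E]
E = {00-100, 000001, 000111, 01111-, 10-010, 10001-, 101111, 110100}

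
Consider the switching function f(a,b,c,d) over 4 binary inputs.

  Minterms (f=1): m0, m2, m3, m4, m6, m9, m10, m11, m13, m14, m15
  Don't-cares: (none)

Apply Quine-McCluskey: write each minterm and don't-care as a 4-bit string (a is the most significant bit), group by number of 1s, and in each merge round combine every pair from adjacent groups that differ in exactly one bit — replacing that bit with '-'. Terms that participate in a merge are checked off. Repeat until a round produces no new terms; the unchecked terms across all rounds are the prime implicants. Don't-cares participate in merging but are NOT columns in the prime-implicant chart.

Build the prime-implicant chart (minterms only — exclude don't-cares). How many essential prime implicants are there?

size-2^0 implicants → 0000(✓)  0010(✓)  0011(✓)  0100(✓)  0110(✓)  1001(✓)  1010(✓)  1011(✓)  1101(✓)  1110(✓)  1111(✓)
size-2^1 implicants → -010(✓)  -011(✓)  -110(✓)  0-00(✓)  0-10(✓)  00-0(✓)  001-(✓)  01-0(✓)  1-01(✓)  1-10(✓)  1-11(✓)  10-1(✓)  101-(✓)  11-1(✓)  111-(✓)
size-2^2 implicants → --10  -01-  0--0  1--1  1-1-
Unchecked terms (primes): --10, -01-, 0--0, 1--1, 1-1-
Minterm coverage:
  m0 ⊆ 0--0 [E]
  m2 ⊆ --10,-01-,0--0
  m3 ⊆ -01- [E]
  m4 ⊆ 0--0 [E]
  m6 ⊆ --10,0--0
  m9 ⊆ 1--1 [E]
  m10 ⊆ --10,-01-,1-1-
  m11 ⊆ -01-,1--1,1-1-
  m13 ⊆ 1--1 [E]
  m14 ⊆ --10,1-1-
  m15 ⊆ 1--1,1-1-
E = {-01-, 0--0, 1--1}

3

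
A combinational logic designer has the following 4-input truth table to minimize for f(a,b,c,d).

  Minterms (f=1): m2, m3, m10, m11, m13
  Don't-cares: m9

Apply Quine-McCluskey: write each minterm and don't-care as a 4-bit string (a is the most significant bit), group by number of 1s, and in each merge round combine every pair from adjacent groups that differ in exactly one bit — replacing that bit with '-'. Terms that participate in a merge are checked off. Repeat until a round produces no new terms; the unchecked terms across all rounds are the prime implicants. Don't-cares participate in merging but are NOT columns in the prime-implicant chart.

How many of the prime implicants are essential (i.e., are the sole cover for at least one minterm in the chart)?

Round 0: 0010✓ 0011✓ 1001✓ 1010✓ 1011✓ 1101✓
Round 1: -010✓ -011✓ 001-✓ 1-01 10-1 101-✓
Round 2: -01-
PIs = {-01-, 1-01, 10-1}
Coverage chart:
  m2: -01- ←essential
  m3: -01- ←essential
  m10: -01- ←essential
  m11: -01-,10-1
  m13: 1-01 ←essential
Essential: -01-, 1-01

2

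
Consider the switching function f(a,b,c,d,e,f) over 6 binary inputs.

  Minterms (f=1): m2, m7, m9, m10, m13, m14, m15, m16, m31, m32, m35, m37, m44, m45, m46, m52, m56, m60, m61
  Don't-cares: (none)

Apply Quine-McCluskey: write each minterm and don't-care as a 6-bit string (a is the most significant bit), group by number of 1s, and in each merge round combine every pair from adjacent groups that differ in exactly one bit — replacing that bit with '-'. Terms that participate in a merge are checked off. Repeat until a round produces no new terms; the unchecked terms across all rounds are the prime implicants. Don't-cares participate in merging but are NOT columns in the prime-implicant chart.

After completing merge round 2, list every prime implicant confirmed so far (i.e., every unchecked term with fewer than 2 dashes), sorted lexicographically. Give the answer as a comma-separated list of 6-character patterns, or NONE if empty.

-01101, -01110, 0-1111, 00-010, 00-111, 001-01, 001-10, 0011-1, 00111-, 010000, 10-101, 100000, 100011, 1011-0, 11-100, 111-00

size-2^0 implicants → 000010(✓)  000111(✓)  001001(✓)  001010(✓)  001101(✓)  001110(✓)  001111(✓)  010000  011111(✓)  100000  100011  100101(✓)  101100(✓)  101101(✓)  101110(✓)  110100(✓)  111000(✓)  111100(✓)  111101(✓)
size-2^1 implicants → -01101  -01110  0-1111  00-010  00-111  001-01  001-10  0011-1  00111-  1-1100(✓)  1-1101(✓)  10-101  1011-0  10110-(✓)  11-100  111-00  11110-(✓)
size-2^2 implicants → 1-110-
Unchecked terms (primes): -01101, -01110, 0-1111, 00-010, 00-111, 001-01, 001-10, 0011-1, 00111-, 010000, 1-110-, 10-101, 100000, 100011, 1011-0, 11-100, 111-00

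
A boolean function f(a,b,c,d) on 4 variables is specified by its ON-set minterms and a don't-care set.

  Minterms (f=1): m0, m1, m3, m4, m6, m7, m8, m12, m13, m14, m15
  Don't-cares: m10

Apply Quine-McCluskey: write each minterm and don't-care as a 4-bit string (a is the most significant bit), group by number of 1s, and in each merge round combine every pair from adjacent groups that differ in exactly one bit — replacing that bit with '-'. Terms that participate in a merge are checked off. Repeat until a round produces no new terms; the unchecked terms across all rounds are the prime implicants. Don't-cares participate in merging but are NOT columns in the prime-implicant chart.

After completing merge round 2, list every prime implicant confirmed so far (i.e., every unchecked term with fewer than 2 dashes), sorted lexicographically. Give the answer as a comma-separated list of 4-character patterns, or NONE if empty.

[col 0] 0000*, 0001*, 0011*, 0100*, 0110*, 0111*, 1000*, 1010*, 1100*, 1101*, 1110*, 1111*
[col 1] -000*, -100*, -110*, -111*, 0-00*, 0-11, 00-1, 000-, 01-0*, 011-*, 1-00*, 1-10*, 10-0*, 11-0*, 11-1*, 110-*, 111-*
[col 2] --00, -1-0, -11-, 1--0, 11--
Prime implicants: --00, -1-0, -11-, 0-11, 00-1, 000-, 1--0, 11--

0-11, 00-1, 000-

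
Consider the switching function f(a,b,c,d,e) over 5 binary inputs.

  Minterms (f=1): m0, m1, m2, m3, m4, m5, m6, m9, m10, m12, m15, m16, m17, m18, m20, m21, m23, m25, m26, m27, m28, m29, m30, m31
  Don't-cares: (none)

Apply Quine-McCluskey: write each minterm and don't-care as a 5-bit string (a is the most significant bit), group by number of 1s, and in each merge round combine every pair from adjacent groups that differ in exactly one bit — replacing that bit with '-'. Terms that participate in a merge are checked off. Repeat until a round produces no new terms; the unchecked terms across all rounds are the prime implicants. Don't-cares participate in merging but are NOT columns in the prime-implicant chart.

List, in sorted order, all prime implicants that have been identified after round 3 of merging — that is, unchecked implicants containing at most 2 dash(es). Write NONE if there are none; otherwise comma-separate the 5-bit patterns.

--001, --010, --100, -00-0, -1111, 00--0, 000--, 1--01, 1-1-1, 1-10-, 11--1, 11-1-, 111--

Round 0: 00000✓ 00001✓ 00010✓ 00011✓ 00100✓ 00101✓ 00110✓ 01001✓ 01010✓ 01100✓ 01111✓ 10000✓ 10001✓ 10010✓ 10100✓ 10101✓ 10111✓ 11001✓ 11010✓ 11011✓ 11100✓ 11101✓ 11110✓ 11111✓
Round 1: -0000✓ -0001✓ -0010✓ -0100✓ -0101✓ -1001✓ -1010✓ -1100✓ -1111 0-001✓ 0-010✓ 0-100✓ 00-00✓ 00-01✓ 00-10✓ 000-0✓ 000-1✓ 0000-✓ 0001-✓ 001-0✓ 0010-✓ 1-001✓ 1-010✓ 1-100✓ 1-101✓ 1-111✓ 10-00✓ 10-01✓ 100-0✓ 1000-✓ 101-1✓ 1010-✓ 11-01✓ 11-10✓ 11-11✓ 110-1✓ 1101-✓ 111-0✓ 111-1✓ 1110-✓ 1111-✓
Round 2: --001 --010 --100 -0-00✓ -0-01✓ -00-0 -000-✓ -010-✓ 00--0 00-0-✓ 000-- 1--01 1-1-1 1-10- 10-0-✓ 11--1 11-1- 111--
Round 3: -0-0-
PIs = {--001, --010, --100, -0-0-, -00-0, -1111, 00--0, 000--, 1--01, 1-1-1, 1-10-, 11--1, 11-1-, 111--}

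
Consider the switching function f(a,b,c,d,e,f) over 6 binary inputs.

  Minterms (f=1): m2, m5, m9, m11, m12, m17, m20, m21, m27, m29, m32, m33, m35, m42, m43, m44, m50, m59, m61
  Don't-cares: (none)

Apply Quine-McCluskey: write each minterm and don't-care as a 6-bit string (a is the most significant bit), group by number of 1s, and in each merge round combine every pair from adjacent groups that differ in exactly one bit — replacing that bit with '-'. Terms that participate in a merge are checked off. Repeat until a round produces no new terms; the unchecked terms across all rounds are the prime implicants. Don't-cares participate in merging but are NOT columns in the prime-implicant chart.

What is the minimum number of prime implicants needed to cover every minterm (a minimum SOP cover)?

size-2^0 implicants → 000010  000101(✓)  001001(✓)  001011(✓)  001100(✓)  010001(✓)  010100(✓)  010101(✓)  011011(✓)  011101(✓)  100000(✓)  100001(✓)  100011(✓)  101010(✓)  101011(✓)  101100(✓)  110010  111011(✓)  111101(✓)
size-2^1 implicants → -01011(✓)  -01100  -11011(✓)  -11101  0-0101  0-1011(✓)  0010-1  01-101  010-01  01010-  1-1011(✓)  10-011  1000-1  10000-  10101-
size-2^2 implicants → --1011
Unchecked terms (primes): --1011, -01100, -11101, 0-0101, 000010, 0010-1, 01-101, 010-01, 01010-, 10-011, 1000-1, 10000-, 10101-, 110010
Minterm coverage:
  m2 ⊆ 000010 [E]
  m5 ⊆ 0-0101 [E]
  m9 ⊆ 0010-1 [E]
  m11 ⊆ --1011,0010-1
  m12 ⊆ -01100 [E]
  m17 ⊆ 010-01 [E]
  m20 ⊆ 01010- [E]
  m21 ⊆ 0-0101,01-101,010-01,01010-
  m27 ⊆ --1011 [E]
  m29 ⊆ -11101,01-101
  m32 ⊆ 10000- [E]
  m33 ⊆ 1000-1,10000-
  m35 ⊆ 10-011,1000-1
  m42 ⊆ 10101- [E]
  m43 ⊆ --1011,10-011,10101-
  m44 ⊆ -01100 [E]
  m50 ⊆ 110010 [E]
  m59 ⊆ --1011 [E]
  m61 ⊆ -11101 [E]
E = {--1011, -01100, -11101, 0-0101, 000010, 0010-1, 010-01, 01010-, 10000-, 10101-, 110010}
Petrick residual → 10-011
Cover = cd'ef + b'cde'f' + bcde'f + a'c'de'f + a'b'c'd'ef' + a'b'cd'f + a'bc'e'f + a'bc'de' + ab'd'ef + ab'c'd'e' + ab'cd'e + abc'd'ef'  |cover|=12

12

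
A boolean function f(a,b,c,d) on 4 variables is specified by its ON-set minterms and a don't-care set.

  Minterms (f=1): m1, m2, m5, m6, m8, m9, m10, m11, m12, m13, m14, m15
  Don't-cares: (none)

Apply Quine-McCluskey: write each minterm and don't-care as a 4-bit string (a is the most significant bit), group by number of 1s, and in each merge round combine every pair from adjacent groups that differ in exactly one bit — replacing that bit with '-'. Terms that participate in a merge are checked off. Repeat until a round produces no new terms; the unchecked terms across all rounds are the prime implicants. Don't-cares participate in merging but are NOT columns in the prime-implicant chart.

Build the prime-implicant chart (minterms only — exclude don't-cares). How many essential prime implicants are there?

3

Round 0: 0001✓ 0010✓ 0101✓ 0110✓ 1000✓ 1001✓ 1010✓ 1011✓ 1100✓ 1101✓ 1110✓ 1111✓
Round 1: -001✓ -010✓ -101✓ -110✓ 0-01✓ 0-10✓ 1-00✓ 1-01✓ 1-10✓ 1-11✓ 10-0✓ 10-1✓ 100-✓ 101-✓ 11-0✓ 11-1✓ 110-✓ 111-✓
Round 2: --01 --10 1--0✓ 1--1✓ 1-0-✓ 1-1-✓ 10--✓ 11--✓
Round 3: 1---
PIs = {--01, --10, 1---}
Coverage chart:
  m1: --01 ←essential
  m2: --10 ←essential
  m5: --01 ←essential
  m6: --10 ←essential
  m8: 1--- ←essential
  m9: --01,1---
  m10: --10,1---
  m11: 1--- ←essential
  m12: 1--- ←essential
  m13: --01,1---
  m14: --10,1---
  m15: 1--- ←essential
Essential: --01, --10, 1---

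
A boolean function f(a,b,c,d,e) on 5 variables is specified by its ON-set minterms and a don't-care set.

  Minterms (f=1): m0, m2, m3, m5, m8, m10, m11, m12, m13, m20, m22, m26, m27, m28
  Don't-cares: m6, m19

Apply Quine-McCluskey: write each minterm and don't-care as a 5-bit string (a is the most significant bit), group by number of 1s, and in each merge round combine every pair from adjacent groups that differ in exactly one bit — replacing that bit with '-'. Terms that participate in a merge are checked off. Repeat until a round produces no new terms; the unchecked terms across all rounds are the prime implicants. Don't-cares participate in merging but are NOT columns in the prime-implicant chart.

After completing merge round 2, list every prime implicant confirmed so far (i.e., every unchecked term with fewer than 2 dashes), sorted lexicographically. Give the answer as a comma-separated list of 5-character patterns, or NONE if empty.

-0110, -1100, 0-101, 00-10, 01-00, 0110-, 1-100, 101-0

[col 0] 00000*, 00010*, 00011*, 00101*, 00110*, 01000*, 01010*, 01011*, 01100*, 01101*, 10011*, 10100*, 10110*, 11010*, 11011*, 11100*
[col 1] -0011*, -0110, -1010*, -1011*, -1100, 0-000*, 0-010*, 0-011*, 0-101, 00-10, 000-0*, 0001-*, 01-00, 010-0*, 0101-*, 0110-, 1-011*, 1-100, 101-0, 1101-*
[col 2] --011, -101-, 0-0-0, 0-01-
Prime implicants: --011, -0110, -101-, -1100, 0-0-0, 0-01-, 0-101, 00-10, 01-00, 0110-, 1-100, 101-0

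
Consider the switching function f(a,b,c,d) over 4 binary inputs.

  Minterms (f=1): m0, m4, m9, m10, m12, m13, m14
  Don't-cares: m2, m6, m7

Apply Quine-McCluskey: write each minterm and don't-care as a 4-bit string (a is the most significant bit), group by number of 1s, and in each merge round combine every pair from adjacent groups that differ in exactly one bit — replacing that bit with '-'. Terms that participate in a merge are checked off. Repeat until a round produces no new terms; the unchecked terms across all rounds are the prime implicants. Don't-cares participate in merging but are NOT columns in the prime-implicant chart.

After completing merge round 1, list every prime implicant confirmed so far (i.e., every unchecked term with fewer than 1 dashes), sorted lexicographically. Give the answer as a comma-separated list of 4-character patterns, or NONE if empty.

[col 0] 0000*, 0010*, 0100*, 0110*, 0111*, 1001*, 1010*, 1100*, 1101*, 1110*
[col 1] -010*, -100*, -110*, 0-00*, 0-10*, 00-0*, 01-0*, 011-, 1-01, 1-10*, 11-0*, 110-
[col 2] --10, -1-0, 0--0
Prime implicants: --10, -1-0, 0--0, 011-, 1-01, 110-

NONE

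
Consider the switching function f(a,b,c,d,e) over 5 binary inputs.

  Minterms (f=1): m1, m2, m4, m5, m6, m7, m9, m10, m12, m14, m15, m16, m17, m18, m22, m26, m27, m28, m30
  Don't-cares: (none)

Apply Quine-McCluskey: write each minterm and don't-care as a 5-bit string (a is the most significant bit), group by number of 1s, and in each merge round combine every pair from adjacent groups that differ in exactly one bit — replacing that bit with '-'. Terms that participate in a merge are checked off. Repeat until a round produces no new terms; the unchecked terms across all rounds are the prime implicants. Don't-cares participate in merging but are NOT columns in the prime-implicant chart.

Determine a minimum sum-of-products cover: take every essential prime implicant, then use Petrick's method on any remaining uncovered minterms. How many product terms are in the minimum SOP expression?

[col 0] 00001*, 00010*, 00100*, 00101*, 00110*, 00111*, 01001*, 01010*, 01100*, 01110*, 01111*, 10000*, 10001*, 10010*, 10110*, 11010*, 11011*, 11100*, 11110*
[col 1] -0001, -0010*, -0110*, -1010*, -1100*, -1110*, 0-001, 0-010*, 0-100*, 0-110*, 0-111*, 00-01, 00-10*, 001-0*, 001-1*, 0010-*, 0011-*, 01-10*, 011-0*, 0111-*, 1-010*, 1-110*, 10-10*, 100-0, 1000-, 11-10*, 1101-, 111-0*
[col 2] --010*, --110*, -0-10*, -1-10*, -11-0, 0--10*, 0-1-0, 0-11-, 001--, 1--10*
[col 3] ---10
Prime implicants: ---10, -0001, -11-0, 0-001, 0-1-0, 0-11-, 00-01, 001--, 100-0, 1000-, 1101-
PI chart (minterm → PIs covering it):
  1 | -0001,0-001,00-01
  2 | ---10  (sole → essential)
  4 | 0-1-0,001--
  5 | 00-01,001--
  6 | ---10,0-1-0,0-11-,001--
  7 | 0-11-,001--
  9 | 0-001  (sole → essential)
  10 | ---10  (sole → essential)
  12 | -11-0,0-1-0
  14 | ---10,-11-0,0-1-0,0-11-
  15 | 0-11-  (sole → essential)
  16 | 100-0,1000-
  17 | -0001,1000-
  18 | ---10,100-0
  22 | ---10  (sole → essential)
  26 | ---10,1101-
  27 | 1101-  (sole → essential)
  28 | -11-0  (sole → essential)
  30 | ---10,-11-0
Essential prime implicants: ---10, -11-0, 0-001, 0-11-, 1101-
Petrick residual → 001--, 1000-
Minimum SOP uses 7 PIs: de' + bce' + a'c'd'e + a'cd + a'b'c + ab'c'd' + abc'd

7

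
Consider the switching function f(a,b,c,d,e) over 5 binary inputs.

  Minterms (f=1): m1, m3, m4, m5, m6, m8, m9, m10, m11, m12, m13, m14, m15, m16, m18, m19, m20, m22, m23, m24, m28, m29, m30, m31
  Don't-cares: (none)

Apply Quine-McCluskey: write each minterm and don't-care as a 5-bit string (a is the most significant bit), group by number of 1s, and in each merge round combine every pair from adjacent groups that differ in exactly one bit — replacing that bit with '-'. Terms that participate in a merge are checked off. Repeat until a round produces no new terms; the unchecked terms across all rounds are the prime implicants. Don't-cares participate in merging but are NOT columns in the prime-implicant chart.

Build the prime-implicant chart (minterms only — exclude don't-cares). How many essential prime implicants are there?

3

[col 0] 00001*, 00011*, 00100*, 00101*, 00110*, 01000*, 01001*, 01010*, 01011*, 01100*, 01101*, 01110*, 01111*, 10000*, 10010*, 10011*, 10100*, 10110*, 10111*, 11000*, 11100*, 11101*, 11110*, 11111*
[col 1] -0011, -0100*, -0110*, -1000*, -1100*, -1101*, -1110*, -1111*, 0-001*, 0-011*, 0-100*, 0-101*, 0-110*, 00-01*, 000-1*, 001-0*, 0010-*, 01-00*, 01-01*, 01-10*, 01-11*, 010-0*, 010-1*, 0100-*, 0101-*, 011-0*, 011-1*, 0110-*, 0111-*, 1-000*, 1-100*, 1-110*, 1-111*, 10-00*, 10-10*, 10-11*, 100-0*, 1001-*, 101-0*, 1011-*, 11-00*, 111-0*, 111-1*, 1110-*, 1111-*
[col 2] --100*, --110*, -01-0*, -1-00, -11-0*, -11-1*, -110-*, -111-*, 0--01, 0-0-1, 0-1-0*, 0-10-, 01--0*, 01--1*, 01-0-*, 01-1-*, 010--*, 011--*, 1--00, 1-1-0*, 1-11-, 10--0, 10-1-, 111--*
[col 3] --1-0, -11--, 01---
Prime implicants: --1-0, -0011, -1-00, -11--, 0--01, 0-0-1, 0-10-, 01---, 1--00, 1-11-, 10--0, 10-1-
PI chart (minterm → PIs covering it):
  1 | 0--01,0-0-1
  3 | -0011,0-0-1
  4 | --1-0,0-10-
  5 | 0--01,0-10-
  6 | --1-0  (sole → essential)
  8 | -1-00,01---
  9 | 0--01,0-0-1,01---
  10 | 01---  (sole → essential)
  11 | 0-0-1,01---
  12 | --1-0,-1-00,-11--,0-10-,01---
  13 | -11--,0--01,0-10-,01---
  14 | --1-0,-11--,01---
  15 | -11--,01---
  16 | 1--00,10--0
  18 | 10--0,10-1-
  19 | -0011,10-1-
  20 | --1-0,1--00,10--0
  22 | --1-0,1-11-,10--0,10-1-
  23 | 1-11-,10-1-
  24 | -1-00,1--00
  28 | --1-0,-1-00,-11--,1--00
  29 | -11--  (sole → essential)
  30 | --1-0,-11--,1-11-
  31 | -11--,1-11-
Essential prime implicants: --1-0, -11--, 01---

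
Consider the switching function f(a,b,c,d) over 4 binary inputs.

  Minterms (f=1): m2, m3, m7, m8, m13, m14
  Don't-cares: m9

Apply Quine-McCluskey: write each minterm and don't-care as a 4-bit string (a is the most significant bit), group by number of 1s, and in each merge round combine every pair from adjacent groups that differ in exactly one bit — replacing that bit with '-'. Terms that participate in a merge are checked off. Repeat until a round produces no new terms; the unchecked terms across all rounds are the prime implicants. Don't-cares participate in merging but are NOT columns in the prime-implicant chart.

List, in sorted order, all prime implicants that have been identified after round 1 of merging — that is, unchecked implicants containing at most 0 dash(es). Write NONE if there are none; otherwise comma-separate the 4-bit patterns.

size-2^0 implicants → 0010(✓)  0011(✓)  0111(✓)  1000(✓)  1001(✓)  1101(✓)  1110
size-2^1 implicants → 0-11  001-  1-01  100-
Unchecked terms (primes): 0-11, 001-, 1-01, 100-, 1110

1110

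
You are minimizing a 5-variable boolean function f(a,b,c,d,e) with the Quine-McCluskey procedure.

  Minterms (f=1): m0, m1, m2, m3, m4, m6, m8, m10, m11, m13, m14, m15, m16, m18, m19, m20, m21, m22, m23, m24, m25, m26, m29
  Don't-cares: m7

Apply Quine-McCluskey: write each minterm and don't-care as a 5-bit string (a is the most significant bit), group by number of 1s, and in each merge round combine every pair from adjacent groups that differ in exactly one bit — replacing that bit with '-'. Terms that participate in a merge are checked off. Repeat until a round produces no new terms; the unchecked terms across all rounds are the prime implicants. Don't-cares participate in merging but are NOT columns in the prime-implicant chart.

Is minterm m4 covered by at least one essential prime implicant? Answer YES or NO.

YES

Round 0: 00000✓ 00001✓ 00010✓ 00011✓ 00100✓ 00110✓ 00111✓ 01000✓ 01010✓ 01011✓ 01101✓ 01110✓ 01111✓ 10000✓ 10010✓ 10011✓ 10100✓ 10101✓ 10110✓ 10111✓ 11000✓ 11001✓ 11010✓ 11101✓
Round 1: -0000✓ -0010✓ -0011✓ -0100✓ -0110✓ -0111✓ -1000✓ -1010✓ -1101 0-000✓ 0-010✓ 0-011✓ 0-110✓ 0-111✓ 00-00✓ 00-10✓ 00-11✓ 000-0✓ 000-1✓ 0000-✓ 0001-✓ 001-0✓ 0011-✓ 01-10✓ 01-11✓ 010-0✓ 0101-✓ 011-1 0111-✓ 1-000✓ 1-010✓ 1-101 10-00✓ 10-10✓ 10-11✓ 100-0✓ 1001-✓ 101-0✓ 101-1✓ 1010-✓ 1011-✓ 11-01 110-0✓ 1100-
Round 2: --000✓ --010✓ -0-00✓ -0-10✓ -0-11✓ -00-0✓ -001-✓ -01-0✓ -011-✓ -10-0✓ 0--10✓ 0--11✓ 0-0-0✓ 0-01-✓ 0-11-✓ 00--0✓ 00-1-✓ 000-- 01-1-✓ 1-0-0✓ 10--0✓ 10-1-✓ 101--
Round 3: --0-0 -0--0 -0-1- 0--1-
PIs = {--0-0, -0--0, -0-1-, -1101, 0--1-, 000--, 011-1, 1-101, 101--, 11-01, 1100-}
Coverage chart:
  m0: --0-0,-0--0,000--
  m1: 000-- ←essential
  m2: --0-0,-0--0,-0-1-,0--1-,000--
  m3: -0-1-,0--1-,000--
  m4: -0--0 ←essential
  m6: -0--0,-0-1-,0--1-
  m8: --0-0 ←essential
  m10: --0-0,0--1-
  m11: 0--1- ←essential
  m13: -1101,011-1
  m14: 0--1- ←essential
  m15: 0--1-,011-1
  m16: --0-0,-0--0
  m18: --0-0,-0--0,-0-1-
  m19: -0-1- ←essential
  m20: -0--0,101--
  m21: 1-101,101--
  m22: -0--0,-0-1-,101--
  m23: -0-1-,101--
  m24: --0-0,1100-
  m25: 11-01,1100-
  m26: --0-0 ←essential
  m29: -1101,1-101,11-01
Essential: --0-0, -0--0, -0-1-, 0--1-, 000--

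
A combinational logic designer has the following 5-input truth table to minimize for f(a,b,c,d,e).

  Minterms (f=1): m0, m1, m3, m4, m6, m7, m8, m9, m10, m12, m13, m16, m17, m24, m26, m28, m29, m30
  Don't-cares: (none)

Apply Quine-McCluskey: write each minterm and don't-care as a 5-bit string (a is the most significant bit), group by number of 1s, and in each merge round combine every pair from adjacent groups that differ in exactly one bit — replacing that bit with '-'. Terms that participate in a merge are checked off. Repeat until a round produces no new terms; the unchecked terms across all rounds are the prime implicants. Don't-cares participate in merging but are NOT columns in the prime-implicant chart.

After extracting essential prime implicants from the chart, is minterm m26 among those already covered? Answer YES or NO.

[col 0] 00000*, 00001*, 00011*, 00100*, 00110*, 00111*, 01000*, 01001*, 01010*, 01100*, 01101*, 10000*, 10001*, 11000*, 11010*, 11100*, 11101*, 11110*
[col 1] -0000*, -0001*, -1000*, -1010*, -1100*, -1101*, 0-000*, 0-001*, 0-100*, 00-00*, 00-11, 000-1, 0000-*, 001-0, 0011-, 01-00*, 01-01*, 010-0*, 0100-*, 0110-*, 1-000*, 1000-*, 11-00*, 11-10*, 110-0*, 111-0*, 1110-*
[col 2] --000, -000-, -1-00, -10-0, -110-, 0--00, 0-00-, 01-0-, 11--0
Prime implicants: --000, -000-, -1-00, -10-0, -110-, 0--00, 0-00-, 00-11, 000-1, 001-0, 0011-, 01-0-, 11--0
PI chart (minterm → PIs covering it):
  0 | --000,-000-,0--00,0-00-
  1 | -000-,0-00-,000-1
  3 | 00-11,000-1
  4 | 0--00,001-0
  6 | 001-0,0011-
  7 | 00-11,0011-
  8 | --000,-1-00,-10-0,0--00,0-00-,01-0-
  9 | 0-00-,01-0-
  10 | -10-0  (sole → essential)
  12 | -1-00,-110-,0--00,01-0-
  13 | -110-,01-0-
  16 | --000,-000-
  17 | -000-  (sole → essential)
  24 | --000,-1-00,-10-0,11--0
  26 | -10-0,11--0
  28 | -1-00,-110-,11--0
  29 | -110-  (sole → essential)
  30 | 11--0  (sole → essential)
Essential prime implicants: -000-, -10-0, -110-, 11--0

YES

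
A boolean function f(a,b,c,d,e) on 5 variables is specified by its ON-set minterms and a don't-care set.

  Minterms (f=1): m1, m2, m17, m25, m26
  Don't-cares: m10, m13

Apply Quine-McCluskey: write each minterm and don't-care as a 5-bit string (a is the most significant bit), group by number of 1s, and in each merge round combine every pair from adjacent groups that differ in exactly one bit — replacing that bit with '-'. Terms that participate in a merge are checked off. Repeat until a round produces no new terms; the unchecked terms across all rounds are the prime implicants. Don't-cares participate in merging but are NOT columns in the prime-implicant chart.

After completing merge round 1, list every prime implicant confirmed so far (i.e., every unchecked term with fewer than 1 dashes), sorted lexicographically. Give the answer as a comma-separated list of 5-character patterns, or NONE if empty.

01101

[col 0] 00001*, 00010*, 01010*, 01101, 10001*, 11001*, 11010*
[col 1] -0001, -1010, 0-010, 1-001
Prime implicants: -0001, -1010, 0-010, 01101, 1-001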